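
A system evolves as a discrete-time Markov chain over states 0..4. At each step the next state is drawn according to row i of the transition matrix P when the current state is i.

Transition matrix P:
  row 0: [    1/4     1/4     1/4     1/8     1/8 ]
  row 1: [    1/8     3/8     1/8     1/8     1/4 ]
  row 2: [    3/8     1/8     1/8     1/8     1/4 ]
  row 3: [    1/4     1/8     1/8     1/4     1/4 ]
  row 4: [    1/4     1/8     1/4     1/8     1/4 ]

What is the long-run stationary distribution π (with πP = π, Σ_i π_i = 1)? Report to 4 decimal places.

Balance equations π_j = Σ_i π_i·P[i][j]:
  π_0 = 1/4·π_0 + 1/8·π_1 + 3/8·π_2 + 1/4·π_3 + 1/4·π_4
  π_1 = 1/4·π_0 + 3/8·π_1 + 1/8·π_2 + 1/8·π_3 + 1/8·π_4
  π_2 = 1/4·π_0 + 1/8·π_1 + 1/8·π_2 + 1/8·π_3 + 1/4·π_4
  π_3 = 1/8·π_0 + 1/8·π_1 + 1/8·π_2 + 1/4·π_3 + 1/8·π_4
  normalize: π_0 + π_1 + π_2 + π_3 + π_4 = 1
Solving the linear system gives exactly π = [382/1547, 643/3094, 81/442, 1/7, 339/1547].

π = [0.2469, 0.2078, 0.1833, 0.1429, 0.2191]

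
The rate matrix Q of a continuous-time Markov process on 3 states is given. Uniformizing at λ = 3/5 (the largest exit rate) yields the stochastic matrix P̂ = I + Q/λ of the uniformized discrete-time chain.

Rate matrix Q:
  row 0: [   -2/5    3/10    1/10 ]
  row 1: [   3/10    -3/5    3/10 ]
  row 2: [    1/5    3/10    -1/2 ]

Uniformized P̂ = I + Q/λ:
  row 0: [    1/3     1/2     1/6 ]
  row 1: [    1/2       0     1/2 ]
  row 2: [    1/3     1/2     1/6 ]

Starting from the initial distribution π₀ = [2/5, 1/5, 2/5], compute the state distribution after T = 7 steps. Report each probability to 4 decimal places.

t=0: π = [0.4000, 0.2000, 0.4000]
t=1: π = [0.3667, 0.4000, 0.2333]
t=2: π = [0.4000, 0.3000, 0.3000]
t=3: π = [0.3833, 0.3500, 0.2667]
t=4: π = [0.3917, 0.3250, 0.2833]
t=5: π = [0.3875, 0.3375, 0.2750]
t=6: π = [0.3896, 0.3313, 0.2792]
t=7: π = [0.3885, 0.3344, 0.2771]

π = [0.3885, 0.3344, 0.2771]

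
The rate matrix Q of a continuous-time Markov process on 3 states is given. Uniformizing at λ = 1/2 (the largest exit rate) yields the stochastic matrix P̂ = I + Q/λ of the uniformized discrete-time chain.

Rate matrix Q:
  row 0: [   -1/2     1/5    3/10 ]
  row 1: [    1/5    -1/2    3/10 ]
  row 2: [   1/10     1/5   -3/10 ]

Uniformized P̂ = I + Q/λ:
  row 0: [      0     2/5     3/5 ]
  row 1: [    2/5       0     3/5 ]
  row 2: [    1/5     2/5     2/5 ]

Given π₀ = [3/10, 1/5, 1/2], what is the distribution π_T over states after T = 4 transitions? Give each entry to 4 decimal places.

π = [0.2165, 0.2835, 0.5000]

t=0: π = [0.3000, 0.2000, 0.5000]
t=1: π = [0.1800, 0.3200, 0.5000]
t=2: π = [0.2280, 0.2720, 0.5000]
t=3: π = [0.2088, 0.2912, 0.5000]
t=4: π = [0.2165, 0.2835, 0.5000]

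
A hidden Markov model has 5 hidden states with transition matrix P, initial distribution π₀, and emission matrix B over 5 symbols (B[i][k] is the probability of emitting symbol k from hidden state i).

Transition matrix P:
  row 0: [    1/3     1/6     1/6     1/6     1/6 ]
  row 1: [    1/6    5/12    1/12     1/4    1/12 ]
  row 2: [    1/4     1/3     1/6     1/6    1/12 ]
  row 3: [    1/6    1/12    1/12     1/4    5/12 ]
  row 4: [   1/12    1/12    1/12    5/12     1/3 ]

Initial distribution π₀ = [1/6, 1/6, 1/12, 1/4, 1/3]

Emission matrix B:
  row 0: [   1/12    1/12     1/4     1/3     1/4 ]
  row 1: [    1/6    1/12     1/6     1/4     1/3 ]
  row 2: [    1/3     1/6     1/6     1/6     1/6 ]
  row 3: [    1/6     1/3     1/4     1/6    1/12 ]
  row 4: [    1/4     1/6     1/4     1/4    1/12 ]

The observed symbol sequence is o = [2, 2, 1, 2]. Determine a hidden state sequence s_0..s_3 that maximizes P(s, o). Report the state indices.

path = [4, 4, 3, 4]

t=0: δ = [4.167e-02, 2.778e-02, 1.389e-02, 6.250e-02, 8.333e-02]  (obs o_0=2)
t=1: δ = [3.472e-03, 1.929e-03, 1.157e-03, 8.681e-03, 6.944e-03]  ψ = [0, 1, 0, 4, 4]  (obs o_1=2)
t=2: δ = [1.206e-04, 6.698e-05, 1.206e-04, 9.645e-04, 6.028e-04]  ψ = [3, 1, 3, 4, 3]  (obs o_2=1)
t=3: δ = [4.019e-05, 1.340e-05, 1.340e-05, 6.279e-05, 1.005e-04]  ψ = [3, 3, 3, 4, 3]  (obs o_3=2)
backtrack: best end state = 4; path = [4, 4, 3, 4]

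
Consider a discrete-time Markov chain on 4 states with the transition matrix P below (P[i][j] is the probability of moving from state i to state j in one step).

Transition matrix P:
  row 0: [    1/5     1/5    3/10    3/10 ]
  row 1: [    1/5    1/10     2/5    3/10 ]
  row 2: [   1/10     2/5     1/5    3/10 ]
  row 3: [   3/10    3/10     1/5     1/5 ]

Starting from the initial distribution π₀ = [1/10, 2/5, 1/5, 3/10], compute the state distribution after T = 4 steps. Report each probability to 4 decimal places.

t=0: π = [0.1000, 0.4000, 0.2000, 0.3000]
t=1: π = [0.2100, 0.2300, 0.2900, 0.2700]
t=2: π = [0.1980, 0.2620, 0.2670, 0.2730]
t=3: π = [0.2006, 0.2545, 0.2722, 0.2727]
t=4: π = [0.2001, 0.2563, 0.2710, 0.2727]

π = [0.2001, 0.2563, 0.2710, 0.2727]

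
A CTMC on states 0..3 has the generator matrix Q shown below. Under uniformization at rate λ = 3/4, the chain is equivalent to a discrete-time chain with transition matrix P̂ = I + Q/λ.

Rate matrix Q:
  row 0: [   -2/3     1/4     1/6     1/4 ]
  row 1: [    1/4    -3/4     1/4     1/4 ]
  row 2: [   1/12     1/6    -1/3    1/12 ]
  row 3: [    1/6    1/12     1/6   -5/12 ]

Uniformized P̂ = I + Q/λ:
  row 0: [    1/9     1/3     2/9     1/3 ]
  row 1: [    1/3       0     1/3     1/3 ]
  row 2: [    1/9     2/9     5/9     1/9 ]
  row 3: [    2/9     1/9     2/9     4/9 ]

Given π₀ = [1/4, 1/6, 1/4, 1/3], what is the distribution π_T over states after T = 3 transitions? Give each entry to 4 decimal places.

π = [0.1815, 0.1724, 0.3576, 0.2885]

t=0: π = [0.2500, 0.1667, 0.2500, 0.3333]
t=1: π = [0.1852, 0.1759, 0.3241, 0.3148]
t=2: π = [0.1852, 0.1687, 0.3498, 0.2963]
t=3: π = [0.1815, 0.1724, 0.3576, 0.2885]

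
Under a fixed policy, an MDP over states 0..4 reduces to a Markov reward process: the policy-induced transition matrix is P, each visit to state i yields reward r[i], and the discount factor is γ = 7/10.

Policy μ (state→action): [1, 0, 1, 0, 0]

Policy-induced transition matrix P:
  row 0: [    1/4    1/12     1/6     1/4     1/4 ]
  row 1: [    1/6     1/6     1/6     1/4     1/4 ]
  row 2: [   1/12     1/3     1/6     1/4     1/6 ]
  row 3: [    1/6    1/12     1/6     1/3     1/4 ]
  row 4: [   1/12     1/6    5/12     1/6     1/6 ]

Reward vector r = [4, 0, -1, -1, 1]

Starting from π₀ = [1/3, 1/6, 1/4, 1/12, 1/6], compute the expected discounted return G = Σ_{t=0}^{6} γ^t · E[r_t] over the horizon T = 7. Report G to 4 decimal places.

G = 1.8750

t=0: π = [0.3333, 0.1667, 0.2500, 0.0833, 0.1667], E[r] = 1.1667, γ^t·E[r] = 1.166667, running G = 1.166667
t=1: π = [0.1597, 0.1736, 0.2083, 0.2431, 0.2153], E[r] = 0.4028, γ^t·E[r] = 0.281944, running G = 1.448611
t=2: π = [0.1447, 0.1678, 0.2205, 0.2523, 0.2147], E[r] = 0.3206, γ^t·E[r] = 0.157095, running G = 1.605706
t=3: π = [0.1425, 0.1703, 0.2203, 0.2531, 0.2137], E[r] = 0.3101, γ^t·E[r] = 0.106360, running G = 1.712066
t=4: π = [0.1424, 0.1704, 0.2201, 0.2533, 0.2138], E[r] = 0.3099, γ^t·E[r] = 0.074408, running G = 1.786474
t=5: π = [0.1424, 0.1704, 0.2201, 0.2533, 0.2138], E[r] = 0.3099, γ^t·E[r] = 0.052086, running G = 1.838560
t=6: π = [0.1424, 0.1704, 0.2201, 0.2533, 0.2138], E[r] = 0.3099, γ^t·E[r] = 0.036458, running G = 1.875019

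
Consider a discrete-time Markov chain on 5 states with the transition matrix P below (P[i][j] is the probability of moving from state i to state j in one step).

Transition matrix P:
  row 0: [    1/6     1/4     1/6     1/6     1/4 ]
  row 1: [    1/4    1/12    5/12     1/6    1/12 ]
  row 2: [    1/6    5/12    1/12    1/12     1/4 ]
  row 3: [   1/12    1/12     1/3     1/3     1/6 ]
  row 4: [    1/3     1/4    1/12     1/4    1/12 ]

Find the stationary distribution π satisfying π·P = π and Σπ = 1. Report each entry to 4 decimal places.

π = [0.1968, 0.2180, 0.2211, 0.1948, 0.1692]

Balance equations π_j = Σ_i π_i·P[i][j]:
  π_0 = 1/6·π_0 + 1/4·π_1 + 1/6·π_2 + 1/12·π_3 + 1/3·π_4
  π_1 = 1/4·π_0 + 1/12·π_1 + 5/12·π_2 + 1/12·π_3 + 1/4·π_4
  π_2 = 1/6·π_0 + 5/12·π_1 + 1/12·π_2 + 1/3·π_3 + 1/12·π_4
  π_3 = 1/6·π_0 + 1/6·π_1 + 1/12·π_2 + 1/3·π_3 + 1/4·π_4
  normalize: π_0 + π_1 + π_2 + π_3 + π_4 = 1
Solving the linear system gives exactly π = [493/2505, 2731/12525, 5539/25050, 488/2505, 1413/8350].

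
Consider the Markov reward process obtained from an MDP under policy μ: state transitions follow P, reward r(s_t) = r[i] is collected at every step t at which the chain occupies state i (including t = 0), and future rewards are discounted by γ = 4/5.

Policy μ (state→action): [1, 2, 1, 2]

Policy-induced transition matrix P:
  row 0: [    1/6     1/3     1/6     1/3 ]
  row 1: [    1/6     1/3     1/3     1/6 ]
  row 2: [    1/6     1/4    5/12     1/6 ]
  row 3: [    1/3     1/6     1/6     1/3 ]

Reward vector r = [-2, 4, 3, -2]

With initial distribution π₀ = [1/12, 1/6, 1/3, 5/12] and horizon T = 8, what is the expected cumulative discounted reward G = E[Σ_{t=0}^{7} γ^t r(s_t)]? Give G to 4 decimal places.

G = 3.7055

t=0: π = [0.0833, 0.1667, 0.3333, 0.4167], E[r] = 0.6667, γ^t·E[r] = 0.666667, running G = 0.666667
t=1: π = [0.2361, 0.2361, 0.2778, 0.2500], E[r] = 0.8056, γ^t·E[r] = 0.644444, running G = 1.311111
t=2: π = [0.2083, 0.2685, 0.2755, 0.2477], E[r] = 0.9884, γ^t·E[r] = 0.632593, running G = 1.943704
t=3: π = [0.2079, 0.2691, 0.2803, 0.2427], E[r] = 1.0160, γ^t·E[r] = 0.520198, running G = 2.463901
t=4: π = [0.2071, 0.2695, 0.2816, 0.2418], E[r] = 1.0251, γ^t·E[r] = 0.419891, running G = 2.883793
t=5: π = [0.2070, 0.2696, 0.2820, 0.2415], E[r] = 1.0274, γ^t·E[r] = 0.336647, running G = 3.220439
t=6: π = [0.2069, 0.2696, 0.2821, 0.2414], E[r] = 1.0280, γ^t·E[r] = 0.269480, running G = 3.489920
t=7: π = [0.2069, 0.2696, 0.2821, 0.2414], E[r] = 1.0282, γ^t·E[r] = 0.215619, running G = 3.705539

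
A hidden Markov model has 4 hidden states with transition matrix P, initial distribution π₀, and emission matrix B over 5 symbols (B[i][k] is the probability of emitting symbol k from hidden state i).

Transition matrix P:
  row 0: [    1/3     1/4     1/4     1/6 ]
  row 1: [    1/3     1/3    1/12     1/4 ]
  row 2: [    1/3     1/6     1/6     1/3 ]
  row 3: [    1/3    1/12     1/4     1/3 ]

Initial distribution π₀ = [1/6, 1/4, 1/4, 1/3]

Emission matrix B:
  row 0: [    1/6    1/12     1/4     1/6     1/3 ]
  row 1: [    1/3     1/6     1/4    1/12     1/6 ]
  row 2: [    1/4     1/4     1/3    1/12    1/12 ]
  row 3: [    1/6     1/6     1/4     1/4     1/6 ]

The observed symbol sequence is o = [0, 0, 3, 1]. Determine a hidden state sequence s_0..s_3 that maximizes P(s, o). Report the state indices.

t=0: δ = [2.778e-02, 8.333e-02, 6.250e-02, 5.556e-02]  (obs o_0=0)
t=1: δ = [4.630e-03, 9.259e-03, 3.472e-03, 3.472e-03]  ψ = [1, 1, 3, 1]  (obs o_1=0)
t=2: δ = [5.144e-04, 2.572e-04, 9.645e-05, 5.787e-04]  ψ = [1, 1, 0, 1]  (obs o_2=3)
t=3: δ = [1.608e-05, 2.143e-05, 3.617e-05, 3.215e-05]  ψ = [3, 0, 3, 3]  (obs o_3=1)
backtrack: best end state = 2; path = [1, 1, 3, 2]

path = [1, 1, 3, 2]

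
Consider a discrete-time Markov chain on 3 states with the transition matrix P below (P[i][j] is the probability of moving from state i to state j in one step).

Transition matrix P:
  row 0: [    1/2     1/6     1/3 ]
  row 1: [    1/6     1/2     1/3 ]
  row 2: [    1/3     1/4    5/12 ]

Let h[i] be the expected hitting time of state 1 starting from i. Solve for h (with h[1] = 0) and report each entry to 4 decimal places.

First-step conditioning: h[1] = 0; for i ≠ 1, h[i] = 1 + Σ_k P[i][k]·h[k].
  h[0] = 1 + 1/2·h[0] + 1/3·h[2]
  h[2] = 1 + 1/3·h[0] + 5/12·h[2]
Solving the 2×2 linear system over states ≠ 1 gives exactly h = [66/13, 0, 60/13] (h[1] = 0 is the target).

h = [5.0769, 0.0000, 4.6154]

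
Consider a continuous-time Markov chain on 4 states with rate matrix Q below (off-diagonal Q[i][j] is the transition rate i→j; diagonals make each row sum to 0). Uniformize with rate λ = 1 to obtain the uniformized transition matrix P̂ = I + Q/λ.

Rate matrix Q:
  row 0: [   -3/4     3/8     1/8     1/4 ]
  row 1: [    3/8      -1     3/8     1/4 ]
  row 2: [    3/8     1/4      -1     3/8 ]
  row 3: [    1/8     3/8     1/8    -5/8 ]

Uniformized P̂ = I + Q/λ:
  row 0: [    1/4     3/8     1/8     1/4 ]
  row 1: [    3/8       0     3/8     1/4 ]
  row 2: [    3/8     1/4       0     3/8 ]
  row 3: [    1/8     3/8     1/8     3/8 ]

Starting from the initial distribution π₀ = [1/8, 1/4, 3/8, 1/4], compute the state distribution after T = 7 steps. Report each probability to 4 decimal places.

π = [0.2645, 0.2574, 0.1683, 0.3097]

t=0: π = [0.1250, 0.2500, 0.3750, 0.2500]
t=1: π = [0.2969, 0.2344, 0.1406, 0.3281]
t=2: π = [0.2559, 0.2695, 0.1660, 0.3086]
t=3: π = [0.2659, 0.2532, 0.1716, 0.3093]
t=4: π = [0.2644, 0.2586, 0.1668, 0.3101]
t=5: π = [0.2644, 0.2572, 0.1688, 0.3096]
t=6: π = [0.2645, 0.2575, 0.1682, 0.3098]
t=7: π = [0.2645, 0.2574, 0.1683, 0.3097]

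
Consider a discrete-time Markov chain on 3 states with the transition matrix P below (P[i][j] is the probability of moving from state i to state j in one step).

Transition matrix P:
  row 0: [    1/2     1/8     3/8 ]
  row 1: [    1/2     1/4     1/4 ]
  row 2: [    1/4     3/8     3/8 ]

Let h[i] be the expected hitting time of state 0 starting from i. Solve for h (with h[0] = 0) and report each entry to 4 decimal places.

First-step conditioning: h[0] = 0; for i ≠ 0, h[i] = 1 + Σ_k P[i][k]·h[k].
  h[1] = 1 + 1/4·h[1] + 1/4·h[2]
  h[2] = 1 + 3/8·h[1] + 3/8·h[2]
Solving the 2×2 linear system over states ≠ 0 gives exactly h = [0, 7/3, 3] (h[0] = 0 is the target).

h = [0.0000, 2.3333, 3.0000]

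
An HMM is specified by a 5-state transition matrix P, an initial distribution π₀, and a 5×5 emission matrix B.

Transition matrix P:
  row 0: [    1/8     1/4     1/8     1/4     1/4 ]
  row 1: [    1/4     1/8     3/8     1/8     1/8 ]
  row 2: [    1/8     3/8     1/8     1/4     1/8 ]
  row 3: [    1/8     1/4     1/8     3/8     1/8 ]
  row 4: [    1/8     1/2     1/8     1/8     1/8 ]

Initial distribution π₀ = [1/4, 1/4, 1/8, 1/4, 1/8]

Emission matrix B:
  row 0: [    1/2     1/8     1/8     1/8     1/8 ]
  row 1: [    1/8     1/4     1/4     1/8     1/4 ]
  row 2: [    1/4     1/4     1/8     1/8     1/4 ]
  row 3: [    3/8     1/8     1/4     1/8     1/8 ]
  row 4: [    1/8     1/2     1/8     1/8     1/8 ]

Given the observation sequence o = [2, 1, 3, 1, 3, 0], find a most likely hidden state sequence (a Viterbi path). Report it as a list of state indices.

path = [1, 2, 1, 2, 1, 0]

t=0: δ = [3.125e-02, 6.250e-02, 1.562e-02, 6.250e-02, 1.562e-02]  (obs o_0=2)
t=1: δ = [1.953e-03, 3.906e-03, 5.859e-03, 2.930e-03, 3.906e-03]  ψ = [1, 3, 1, 3, 0]  (obs o_1=1)
t=2: δ = [1.221e-04, 2.747e-04, 1.831e-04, 1.831e-04, 9.155e-05]  ψ = [1, 2, 1, 2, 2]  (obs o_2=3)
t=3: δ = [8.583e-06, 1.717e-05, 2.575e-05, 8.583e-06, 1.717e-05]  ψ = [1, 2, 1, 3, 1]  (obs o_3=1)
t=4: δ = [5.364e-07, 1.207e-06, 8.047e-07, 8.047e-07, 4.023e-07]  ψ = [1, 2, 1, 2, 2]  (obs o_4=3)
t=5: δ = [1.509e-07, 3.772e-08, 1.132e-07, 1.132e-07, 1.886e-08]  ψ = [1, 2, 1, 3, 1]  (obs o_5=0)
backtrack: best end state = 0; path = [1, 2, 1, 2, 1, 0]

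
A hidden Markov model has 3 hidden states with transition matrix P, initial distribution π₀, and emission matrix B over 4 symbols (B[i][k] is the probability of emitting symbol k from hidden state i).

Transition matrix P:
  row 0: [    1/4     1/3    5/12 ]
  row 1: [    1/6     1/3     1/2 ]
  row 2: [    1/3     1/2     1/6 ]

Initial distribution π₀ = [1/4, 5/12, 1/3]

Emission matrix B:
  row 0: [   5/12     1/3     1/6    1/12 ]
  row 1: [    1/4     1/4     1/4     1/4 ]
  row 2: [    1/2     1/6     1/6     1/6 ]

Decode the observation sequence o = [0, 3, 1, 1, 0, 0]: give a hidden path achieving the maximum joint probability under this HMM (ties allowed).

t=0: δ = [1.042e-01, 1.042e-01, 1.667e-01]  (obs o_0=0)
t=1: δ = [4.630e-03, 2.083e-02, 8.681e-03]  ψ = [2, 2, 1]  (obs o_1=3)
t=2: δ = [1.157e-03, 1.736e-03, 1.736e-03]  ψ = [1, 1, 1]  (obs o_2=1)
t=3: δ = [1.929e-04, 2.170e-04, 1.447e-04]  ψ = [2, 2, 1]  (obs o_3=1)
t=4: δ = [2.009e-05, 1.808e-05, 5.425e-05]  ψ = [0, 1, 1]  (obs o_4=0)
t=5: δ = [7.535e-06, 6.782e-06, 4.521e-06]  ψ = [2, 2, 1]  (obs o_5=0)
backtrack: best end state = 0; path = [2, 1, 2, 1, 2, 0]

path = [2, 1, 2, 1, 2, 0]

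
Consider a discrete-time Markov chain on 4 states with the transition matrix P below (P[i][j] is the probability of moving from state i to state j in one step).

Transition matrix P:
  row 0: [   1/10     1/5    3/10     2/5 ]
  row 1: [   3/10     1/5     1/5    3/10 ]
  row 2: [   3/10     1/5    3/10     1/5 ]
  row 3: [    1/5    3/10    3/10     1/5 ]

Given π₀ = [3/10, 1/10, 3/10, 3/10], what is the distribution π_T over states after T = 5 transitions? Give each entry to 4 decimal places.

t=0: π = [0.3000, 0.1000, 0.3000, 0.3000]
t=1: π = [0.2100, 0.2300, 0.2900, 0.2700]
t=2: π = [0.2310, 0.2270, 0.2770, 0.2650]
t=3: π = [0.2273, 0.2265, 0.2773, 0.2689]
t=4: π = [0.2277, 0.2269, 0.2774, 0.2681]
t=5: π = [0.2277, 0.2268, 0.2773, 0.2682]

π = [0.2277, 0.2268, 0.2773, 0.2682]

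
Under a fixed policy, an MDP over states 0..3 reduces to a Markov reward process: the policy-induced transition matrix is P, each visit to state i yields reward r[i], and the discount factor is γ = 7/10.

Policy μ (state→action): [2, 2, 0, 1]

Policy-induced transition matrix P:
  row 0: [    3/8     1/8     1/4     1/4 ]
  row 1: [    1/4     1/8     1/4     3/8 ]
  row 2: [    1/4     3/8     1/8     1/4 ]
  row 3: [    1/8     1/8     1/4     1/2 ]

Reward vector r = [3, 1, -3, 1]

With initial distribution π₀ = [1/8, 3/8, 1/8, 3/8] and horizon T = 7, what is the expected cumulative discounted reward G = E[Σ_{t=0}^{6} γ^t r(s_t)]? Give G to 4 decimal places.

G = 1.8830

t=0: π = [0.1250, 0.3750, 0.1250, 0.3750], E[r] = 0.7500, γ^t·E[r] = 0.750000, running G = 0.750000
t=1: π = [0.2188, 0.1563, 0.2344, 0.3906], E[r] = 0.5000, γ^t·E[r] = 0.350000, running G = 1.100000
t=2: π = [0.2285, 0.1836, 0.2207, 0.3672], E[r] = 0.5742, γ^t·E[r] = 0.281367, running G = 1.381367
t=3: π = [0.2327, 0.1802, 0.2224, 0.3647], E[r] = 0.5757, γ^t·E[r] = 0.197459, running G = 1.578827
t=4: π = [0.2335, 0.1806, 0.2222, 0.3637], E[r] = 0.5782, γ^t·E[r] = 0.138822, running G = 1.717649
t=5: π = [0.2337, 0.1805, 0.2222, 0.3635], E[r] = 0.5785, γ^t·E[r] = 0.097236, running G = 1.814885
t=6: π = [0.2338, 0.1806, 0.2222, 0.3634], E[r] = 0.5787, γ^t·E[r] = 0.068080, running G = 1.882965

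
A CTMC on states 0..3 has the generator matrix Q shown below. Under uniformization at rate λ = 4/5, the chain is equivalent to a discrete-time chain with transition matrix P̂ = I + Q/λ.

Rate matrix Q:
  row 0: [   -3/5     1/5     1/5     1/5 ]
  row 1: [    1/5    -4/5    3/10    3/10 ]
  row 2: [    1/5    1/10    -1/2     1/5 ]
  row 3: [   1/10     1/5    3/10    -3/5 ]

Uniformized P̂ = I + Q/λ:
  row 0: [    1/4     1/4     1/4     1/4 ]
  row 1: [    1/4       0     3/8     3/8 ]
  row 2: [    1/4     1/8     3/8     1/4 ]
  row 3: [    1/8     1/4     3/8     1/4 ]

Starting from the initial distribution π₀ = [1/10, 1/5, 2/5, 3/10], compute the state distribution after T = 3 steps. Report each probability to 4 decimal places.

π = [0.2164, 0.1646, 0.3480, 0.2709]

t=0: π = [0.1000, 0.2000, 0.4000, 0.3000]
t=1: π = [0.2125, 0.1500, 0.3625, 0.2750]
t=2: π = [0.2156, 0.1672, 0.3484, 0.2688]
t=3: π = [0.2164, 0.1646, 0.3480, 0.2709]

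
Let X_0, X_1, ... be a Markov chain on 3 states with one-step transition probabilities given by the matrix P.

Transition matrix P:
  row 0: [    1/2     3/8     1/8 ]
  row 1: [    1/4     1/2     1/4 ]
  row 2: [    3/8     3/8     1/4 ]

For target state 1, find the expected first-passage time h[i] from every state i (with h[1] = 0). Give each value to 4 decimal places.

h = [2.6667, 0.0000, 2.6667]

First-step conditioning: h[1] = 0; for i ≠ 1, h[i] = 1 + Σ_k P[i][k]·h[k].
  h[0] = 1 + 1/2·h[0] + 1/8·h[2]
  h[2] = 1 + 3/8·h[0] + 1/4·h[2]
Solving the 2×2 linear system over states ≠ 1 gives exactly h = [8/3, 0, 8/3] (h[1] = 0 is the target).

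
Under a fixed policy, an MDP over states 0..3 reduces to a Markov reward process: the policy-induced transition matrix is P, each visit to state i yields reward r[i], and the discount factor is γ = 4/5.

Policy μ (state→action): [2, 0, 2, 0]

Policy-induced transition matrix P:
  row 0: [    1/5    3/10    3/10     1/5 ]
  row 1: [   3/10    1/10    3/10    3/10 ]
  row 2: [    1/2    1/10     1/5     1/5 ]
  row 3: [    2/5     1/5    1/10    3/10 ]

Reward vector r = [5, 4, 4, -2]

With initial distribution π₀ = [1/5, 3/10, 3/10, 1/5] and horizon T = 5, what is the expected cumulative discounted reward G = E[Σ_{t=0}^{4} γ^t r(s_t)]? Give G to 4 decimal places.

t=0: π = [0.2000, 0.3000, 0.3000, 0.2000], E[r] = 3.0000, γ^t·E[r] = 3.000000, running G = 3.000000
t=1: π = [0.3600, 0.1600, 0.2300, 0.2500], E[r] = 2.8600, γ^t·E[r] = 2.288000, running G = 5.288000
t=2: π = [0.3350, 0.1970, 0.2270, 0.2410], E[r] = 2.8890, γ^t·E[r] = 1.848960, running G = 7.136960
t=3: π = [0.3360, 0.1911, 0.2291, 0.2438], E[r] = 2.8732, γ^t·E[r] = 1.471078, running G = 8.608038
t=4: π = [0.3366, 0.1916, 0.2283, 0.2435], E[r] = 2.8757, γ^t·E[r] = 1.177870, running G = 9.785909

G = 9.7859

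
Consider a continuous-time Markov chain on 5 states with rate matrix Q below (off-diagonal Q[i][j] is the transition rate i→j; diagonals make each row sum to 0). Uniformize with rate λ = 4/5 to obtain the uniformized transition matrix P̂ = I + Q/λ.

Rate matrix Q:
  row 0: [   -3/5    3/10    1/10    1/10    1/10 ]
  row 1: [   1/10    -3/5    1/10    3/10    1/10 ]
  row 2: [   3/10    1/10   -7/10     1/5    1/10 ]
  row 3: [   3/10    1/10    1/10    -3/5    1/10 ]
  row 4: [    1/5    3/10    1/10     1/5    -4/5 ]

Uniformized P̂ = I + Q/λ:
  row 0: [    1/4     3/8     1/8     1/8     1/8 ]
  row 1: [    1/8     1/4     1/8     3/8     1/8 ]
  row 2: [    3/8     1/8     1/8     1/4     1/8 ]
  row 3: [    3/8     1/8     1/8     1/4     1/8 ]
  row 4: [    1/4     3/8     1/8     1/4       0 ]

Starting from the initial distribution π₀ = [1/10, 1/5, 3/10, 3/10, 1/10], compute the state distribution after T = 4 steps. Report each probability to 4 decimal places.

t=0: π = [0.1000, 0.2000, 0.3000, 0.3000, 0.1000]
t=1: π = [0.3000, 0.2000, 0.1250, 0.2625, 0.1125]
t=2: π = [0.2734, 0.2531, 0.1250, 0.2375, 0.1109]
t=3: π = [0.2637, 0.2527, 0.1250, 0.2475, 0.1111]
t=4: π = [0.2650, 0.2503, 0.1250, 0.2486, 0.1111]

π = [0.2650, 0.2503, 0.1250, 0.2486, 0.1111]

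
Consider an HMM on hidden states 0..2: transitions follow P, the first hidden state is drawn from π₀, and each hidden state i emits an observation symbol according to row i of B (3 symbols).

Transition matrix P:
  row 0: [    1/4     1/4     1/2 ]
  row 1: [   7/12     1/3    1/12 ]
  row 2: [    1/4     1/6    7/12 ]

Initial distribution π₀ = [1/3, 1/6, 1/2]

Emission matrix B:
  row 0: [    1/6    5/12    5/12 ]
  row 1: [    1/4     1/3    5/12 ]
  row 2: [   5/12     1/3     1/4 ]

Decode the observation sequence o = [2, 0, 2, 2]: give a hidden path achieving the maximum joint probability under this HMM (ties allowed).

path = [2, 2, 2, 2]

t=0: δ = [1.389e-01, 6.944e-02, 1.250e-01]  (obs o_0=2)
t=1: δ = [6.752e-03, 8.681e-03, 3.038e-02]  ψ = [1, 0, 2]  (obs o_1=0)
t=2: δ = [3.165e-03, 2.110e-03, 4.431e-03]  ψ = [2, 2, 2]  (obs o_2=2)
t=3: δ = [5.128e-04, 3.297e-04, 6.461e-04]  ψ = [1, 0, 2]  (obs o_3=2)
backtrack: best end state = 2; path = [2, 2, 2, 2]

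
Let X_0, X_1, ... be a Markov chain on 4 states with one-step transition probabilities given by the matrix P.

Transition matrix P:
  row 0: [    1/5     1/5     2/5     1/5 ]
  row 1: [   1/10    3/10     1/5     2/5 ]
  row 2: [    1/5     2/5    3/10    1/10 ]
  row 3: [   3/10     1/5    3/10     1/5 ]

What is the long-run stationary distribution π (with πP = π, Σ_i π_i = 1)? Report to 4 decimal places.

π = [0.1941, 0.2868, 0.2907, 0.2283]

Balance equations π_j = Σ_i π_i·P[i][j]:
  π_0 = 1/5·π_0 + 1/10·π_1 + 1/5·π_2 + 3/10·π_3
  π_1 = 1/5·π_0 + 3/10·π_1 + 2/5·π_2 + 1/5·π_3
  π_2 = 2/5·π_0 + 1/5·π_1 + 3/10·π_2 + 3/10·π_3
  normalize: π_0 + π_1 + π_2 + π_3 = 1
Solving the linear system gives exactly π = [199/1025, 294/1025, 298/1025, 234/1025].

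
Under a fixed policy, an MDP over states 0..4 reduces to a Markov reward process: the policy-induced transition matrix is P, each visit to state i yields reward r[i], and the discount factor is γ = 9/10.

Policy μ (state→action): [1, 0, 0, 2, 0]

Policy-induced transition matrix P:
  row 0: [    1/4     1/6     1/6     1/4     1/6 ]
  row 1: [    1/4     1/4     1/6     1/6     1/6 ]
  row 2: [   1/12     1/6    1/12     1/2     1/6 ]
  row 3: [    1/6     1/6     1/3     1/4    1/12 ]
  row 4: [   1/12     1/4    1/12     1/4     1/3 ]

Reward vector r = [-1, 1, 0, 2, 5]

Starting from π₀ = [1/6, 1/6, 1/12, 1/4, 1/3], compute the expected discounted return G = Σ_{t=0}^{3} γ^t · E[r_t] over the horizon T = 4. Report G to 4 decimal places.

t=0: π = [0.1667, 0.1667, 0.0833, 0.2500, 0.3333], E[r] = 2.1667, γ^t·E[r] = 2.166667, running G = 2.166667
t=1: π = [0.1597, 0.2083, 0.1736, 0.2569, 0.2014], E[r] = 1.5694, γ^t·E[r] = 1.412500, running G = 3.579167
t=2: π = [0.1661, 0.2008, 0.1782, 0.2760, 0.1788], E[r] = 1.4809, γ^t·E[r] = 1.199531, running G = 4.778698
t=3: π = [0.1675, 0.1983, 0.1829, 0.2778, 0.1735], E[r] = 1.4538, γ^t·E[r] = 1.059820, running G = 5.838518

G = 5.8385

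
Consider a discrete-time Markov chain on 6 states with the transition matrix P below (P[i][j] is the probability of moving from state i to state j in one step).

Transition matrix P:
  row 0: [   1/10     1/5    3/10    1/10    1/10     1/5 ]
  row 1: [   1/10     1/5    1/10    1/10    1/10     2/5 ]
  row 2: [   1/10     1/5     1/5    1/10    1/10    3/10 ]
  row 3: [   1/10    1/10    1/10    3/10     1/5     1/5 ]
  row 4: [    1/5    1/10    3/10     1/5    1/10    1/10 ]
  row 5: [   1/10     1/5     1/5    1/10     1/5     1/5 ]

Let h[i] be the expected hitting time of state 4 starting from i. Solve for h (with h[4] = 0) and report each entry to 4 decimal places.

First-step conditioning: h[4] = 0; for i ≠ 4, h[i] = 1 + Σ_k P[i][k]·h[k].
  h[0] = 1 + 1/10·h[0] + 1/5·h[1] + 3/10·h[2] + 1/10·h[3] + 1/5·h[5]
  h[1] = 1 + 1/10·h[0] + 1/5·h[1] + 1/10·h[2] + 1/10·h[3] + 2/5·h[5]
  h[2] = 1 + 1/10·h[0] + 1/5·h[1] + 1/5·h[2] + 1/10·h[3] + 3/10·h[5]
  h[3] = 1 + 1/10·h[0] + 1/10·h[1] + 1/10·h[2] + 3/10·h[3] + 1/5·h[5]
  h[5] = 1 + 1/10·h[0] + 1/5·h[1] + 1/5·h[2] + 1/10·h[3] + 1/5·h[5]
Solving the 5×5 linear system over states ≠ 4 gives exactly h = [2960/409, 8720/1227, 8800/1227, 7810/1227, 0, 8000/1227] (h[4] = 0 is the target).

h = [7.2372, 7.1068, 7.1720, 6.3651, 0.0000, 6.5200]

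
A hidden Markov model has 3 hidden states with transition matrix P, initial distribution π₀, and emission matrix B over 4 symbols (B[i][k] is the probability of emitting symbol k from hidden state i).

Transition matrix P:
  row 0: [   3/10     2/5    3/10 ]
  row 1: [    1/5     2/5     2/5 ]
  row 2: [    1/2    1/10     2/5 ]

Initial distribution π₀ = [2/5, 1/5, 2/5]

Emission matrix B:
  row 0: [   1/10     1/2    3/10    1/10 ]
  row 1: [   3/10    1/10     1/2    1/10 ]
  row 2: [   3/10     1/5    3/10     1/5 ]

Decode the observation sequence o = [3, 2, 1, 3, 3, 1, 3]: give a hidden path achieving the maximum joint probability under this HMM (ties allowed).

path = [2, 2, 0, 2, 2, 0, 2]

t=0: δ = [4.000e-02, 2.000e-02, 8.000e-02]  (obs o_0=3)
t=1: δ = [1.200e-02, 8.000e-03, 9.600e-03]  ψ = [2, 0, 2]  (obs o_1=2)
t=2: δ = [2.400e-03, 4.800e-04, 7.680e-04]  ψ = [2, 0, 2]  (obs o_2=1)
t=3: δ = [7.200e-05, 9.600e-05, 1.440e-04]  ψ = [0, 0, 0]  (obs o_3=3)
t=4: δ = [7.200e-06, 3.840e-06, 1.152e-05]  ψ = [2, 1, 2]  (obs o_4=3)
t=5: δ = [2.880e-06, 2.880e-07, 9.216e-07]  ψ = [2, 0, 2]  (obs o_5=1)
t=6: δ = [8.640e-08, 1.152e-07, 1.728e-07]  ψ = [0, 0, 0]  (obs o_6=3)
backtrack: best end state = 2; path = [2, 2, 0, 2, 2, 0, 2]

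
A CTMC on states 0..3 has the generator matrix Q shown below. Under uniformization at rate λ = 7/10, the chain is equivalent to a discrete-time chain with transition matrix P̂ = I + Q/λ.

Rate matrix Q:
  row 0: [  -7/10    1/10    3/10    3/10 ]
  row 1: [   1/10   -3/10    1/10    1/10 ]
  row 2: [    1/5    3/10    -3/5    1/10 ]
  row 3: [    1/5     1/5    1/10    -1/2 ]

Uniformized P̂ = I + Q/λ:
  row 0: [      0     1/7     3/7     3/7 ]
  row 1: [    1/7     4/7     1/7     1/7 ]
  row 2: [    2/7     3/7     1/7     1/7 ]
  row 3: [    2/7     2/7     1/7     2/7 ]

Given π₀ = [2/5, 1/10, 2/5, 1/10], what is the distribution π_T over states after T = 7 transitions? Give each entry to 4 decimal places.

π = [0.1774, 0.4032, 0.1936, 0.2259]

t=0: π = [0.4000, 0.1000, 0.4000, 0.1000]
t=1: π = [0.1571, 0.3143, 0.2571, 0.2714]
t=2: π = [0.1959, 0.3898, 0.1878, 0.2265]
t=3: π = [0.1741, 0.3959, 0.1988, 0.2312]
t=4: π = [0.1794, 0.4024, 0.1926, 0.2256]
t=5: π = [0.1770, 0.4026, 0.1941, 0.2264]
t=6: π = [0.1776, 0.4032, 0.1934, 0.2258]
t=7: π = [0.1774, 0.4032, 0.1936, 0.2259]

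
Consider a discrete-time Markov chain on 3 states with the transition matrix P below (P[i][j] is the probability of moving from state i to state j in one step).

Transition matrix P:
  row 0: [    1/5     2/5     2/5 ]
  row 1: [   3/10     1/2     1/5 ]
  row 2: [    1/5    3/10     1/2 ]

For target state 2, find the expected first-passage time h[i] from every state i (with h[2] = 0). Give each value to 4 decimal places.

h = [3.2143, 3.9286, 0.0000]

First-step conditioning: h[2] = 0; for i ≠ 2, h[i] = 1 + Σ_k P[i][k]·h[k].
  h[0] = 1 + 1/5·h[0] + 2/5·h[1]
  h[1] = 1 + 3/10·h[0] + 1/2·h[1]
Solving the 2×2 linear system over states ≠ 2 gives exactly h = [45/14, 55/14, 0] (h[2] = 0 is the target).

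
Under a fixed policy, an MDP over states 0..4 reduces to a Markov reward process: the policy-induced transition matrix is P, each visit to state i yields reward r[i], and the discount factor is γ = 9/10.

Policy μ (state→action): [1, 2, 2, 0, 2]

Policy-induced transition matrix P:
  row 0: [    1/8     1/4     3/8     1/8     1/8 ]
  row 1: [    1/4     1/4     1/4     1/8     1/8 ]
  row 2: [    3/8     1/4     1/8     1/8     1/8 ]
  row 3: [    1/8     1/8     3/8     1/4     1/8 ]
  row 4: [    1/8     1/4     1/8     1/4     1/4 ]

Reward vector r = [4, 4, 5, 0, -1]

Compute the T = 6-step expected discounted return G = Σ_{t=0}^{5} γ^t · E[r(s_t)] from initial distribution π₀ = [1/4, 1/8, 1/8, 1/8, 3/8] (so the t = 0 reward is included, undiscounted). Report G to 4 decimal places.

t=0: π = [0.2500, 0.1250, 0.1250, 0.1250, 0.3750], E[r] = 1.7500, γ^t·E[r] = 1.750000, running G = 1.750000
t=1: π = [0.1719, 0.2344, 0.2344, 0.1875, 0.1719], E[r] = 2.6250, γ^t·E[r] = 2.362500, running G = 4.112500
t=2: π = [0.2129, 0.2266, 0.2441, 0.1699, 0.1465], E[r] = 2.8320, γ^t·E[r] = 2.293945, running G = 6.406445
t=3: π = [0.2144, 0.2288, 0.2490, 0.1646, 0.1433], E[r] = 2.8743, γ^t·E[r] = 2.095341, running G = 8.501786
t=4: π = [0.2159, 0.2294, 0.2483, 0.1635, 0.1429], E[r] = 2.8798, γ^t·E[r] = 1.889451, running G = 10.391237
t=5: π = [0.2158, 0.2296, 0.2485, 0.1633, 0.1429], E[r] = 2.8810, γ^t·E[r] = 1.701197, running G = 12.092435

G = 12.0924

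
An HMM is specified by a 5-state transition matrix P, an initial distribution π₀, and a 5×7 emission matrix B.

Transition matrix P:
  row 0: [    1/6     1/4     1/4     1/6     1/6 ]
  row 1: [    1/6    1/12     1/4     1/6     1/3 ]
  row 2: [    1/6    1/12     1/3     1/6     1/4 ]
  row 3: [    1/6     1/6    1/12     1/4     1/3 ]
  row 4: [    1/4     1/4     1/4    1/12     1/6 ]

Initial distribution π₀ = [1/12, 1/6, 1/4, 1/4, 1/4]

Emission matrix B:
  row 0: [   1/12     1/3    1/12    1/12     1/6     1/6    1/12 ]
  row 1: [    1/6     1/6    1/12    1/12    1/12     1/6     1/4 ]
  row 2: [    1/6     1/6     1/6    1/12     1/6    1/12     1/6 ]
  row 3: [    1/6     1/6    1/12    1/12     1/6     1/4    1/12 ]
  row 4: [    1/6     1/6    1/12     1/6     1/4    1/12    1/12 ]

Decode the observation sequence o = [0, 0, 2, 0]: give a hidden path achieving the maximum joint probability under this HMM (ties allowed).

t=0: δ = [6.944e-03, 2.778e-02, 4.167e-02, 4.167e-02, 4.167e-02]  (obs o_0=0)
t=1: δ = [8.681e-04, 1.736e-03, 2.315e-03, 1.736e-03, 2.315e-03]  ψ = [4, 4, 2, 3, 3]  (obs o_1=0)
t=2: δ = [4.823e-05, 4.823e-05, 1.286e-04, 3.617e-05, 4.823e-05]  ψ = [4, 4, 2, 3, 1]  (obs o_2=2)
t=3: δ = [1.786e-06, 2.009e-06, 7.144e-06, 3.572e-06, 5.358e-06]  ψ = [2, 0, 2, 2, 2]  (obs o_3=0)
backtrack: best end state = 2; path = [2, 2, 2, 2]

path = [2, 2, 2, 2]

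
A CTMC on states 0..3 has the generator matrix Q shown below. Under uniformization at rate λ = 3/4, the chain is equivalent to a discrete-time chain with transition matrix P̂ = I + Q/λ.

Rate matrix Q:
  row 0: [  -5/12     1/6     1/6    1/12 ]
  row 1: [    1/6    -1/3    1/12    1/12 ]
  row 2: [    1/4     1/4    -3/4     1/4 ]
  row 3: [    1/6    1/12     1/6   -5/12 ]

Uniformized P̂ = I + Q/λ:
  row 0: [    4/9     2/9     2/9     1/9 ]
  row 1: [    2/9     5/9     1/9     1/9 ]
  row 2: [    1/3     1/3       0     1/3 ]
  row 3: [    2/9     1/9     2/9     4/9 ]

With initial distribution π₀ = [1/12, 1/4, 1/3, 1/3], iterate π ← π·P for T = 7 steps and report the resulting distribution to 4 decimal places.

π = [0.3075, 0.3223, 0.1525, 0.2177]

t=0: π = [0.0833, 0.2500, 0.3333, 0.3333]
t=1: π = [0.2778, 0.3056, 0.1204, 0.2963]
t=2: π = [0.2973, 0.3045, 0.1615, 0.2366]
t=3: π = [0.3062, 0.3154, 0.1525, 0.2259]
t=4: π = [0.3072, 0.3192, 0.1533, 0.2203]
t=5: π = [0.3075, 0.3212, 0.1527, 0.2186]
t=6: π = [0.3075, 0.3220, 0.1526, 0.2179]
t=7: π = [0.3075, 0.3223, 0.1525, 0.2177]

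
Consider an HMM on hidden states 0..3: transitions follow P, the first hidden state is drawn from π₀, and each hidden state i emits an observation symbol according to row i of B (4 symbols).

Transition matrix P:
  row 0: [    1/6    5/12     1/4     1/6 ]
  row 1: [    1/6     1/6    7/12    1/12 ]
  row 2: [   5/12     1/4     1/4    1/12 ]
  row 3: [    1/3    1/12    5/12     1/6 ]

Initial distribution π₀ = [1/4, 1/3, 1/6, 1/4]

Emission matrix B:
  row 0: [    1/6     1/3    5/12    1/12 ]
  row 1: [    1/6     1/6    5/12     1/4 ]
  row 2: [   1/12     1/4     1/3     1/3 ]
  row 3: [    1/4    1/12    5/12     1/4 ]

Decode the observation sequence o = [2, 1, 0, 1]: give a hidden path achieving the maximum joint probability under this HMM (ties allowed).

t=0: δ = [1.042e-01, 1.389e-01, 5.556e-02, 1.042e-01]  (obs o_0=2)
t=1: δ = [1.157e-02, 7.234e-03, 2.025e-02, 1.447e-03]  ψ = [3, 0, 1, 0]  (obs o_1=1)
t=2: δ = [1.407e-03, 8.439e-04, 4.220e-04, 4.823e-04]  ψ = [2, 2, 2, 0]  (obs o_2=0)
t=3: δ = [7.814e-05, 9.768e-05, 1.231e-04, 1.954e-05]  ψ = [0, 0, 1, 0]  (obs o_3=1)
backtrack: best end state = 2; path = [1, 2, 1, 2]

path = [1, 2, 1, 2]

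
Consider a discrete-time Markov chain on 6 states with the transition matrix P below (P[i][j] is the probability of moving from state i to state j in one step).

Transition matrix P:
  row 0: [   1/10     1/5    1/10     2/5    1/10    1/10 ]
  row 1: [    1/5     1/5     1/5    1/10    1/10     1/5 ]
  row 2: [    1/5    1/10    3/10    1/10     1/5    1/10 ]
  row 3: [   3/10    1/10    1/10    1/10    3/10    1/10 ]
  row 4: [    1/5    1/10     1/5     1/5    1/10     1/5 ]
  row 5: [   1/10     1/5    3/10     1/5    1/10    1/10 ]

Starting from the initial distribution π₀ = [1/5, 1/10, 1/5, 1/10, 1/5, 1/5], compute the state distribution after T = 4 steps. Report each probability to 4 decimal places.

π = [0.1870, 0.1463, 0.1955, 0.1844, 0.1568, 0.1302]

t=0: π = [0.2000, 0.1000, 0.2000, 0.1000, 0.2000, 0.2000]
t=1: π = [0.1700, 0.1500, 0.2100, 0.2000, 0.1400, 0.1300]
t=2: π = [0.1900, 0.1450, 0.1970, 0.1780, 0.1610, 0.1290]
t=3: π = [0.1859, 0.1464, 0.1958, 0.1860, 0.1553, 0.1306]
t=4: π = [0.1870, 0.1463, 0.1955, 0.1844, 0.1568, 0.1302]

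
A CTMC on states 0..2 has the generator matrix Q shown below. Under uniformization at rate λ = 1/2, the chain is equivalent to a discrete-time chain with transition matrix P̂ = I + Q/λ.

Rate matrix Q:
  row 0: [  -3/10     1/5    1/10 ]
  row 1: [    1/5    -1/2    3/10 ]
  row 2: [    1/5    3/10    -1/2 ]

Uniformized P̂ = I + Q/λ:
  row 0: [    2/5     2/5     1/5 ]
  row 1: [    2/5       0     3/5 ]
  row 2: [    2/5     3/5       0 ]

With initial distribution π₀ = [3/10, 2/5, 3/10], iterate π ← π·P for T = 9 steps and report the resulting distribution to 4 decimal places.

t=0: π = [0.3000, 0.4000, 0.3000]
t=1: π = [0.4000, 0.3000, 0.3000]
t=2: π = [0.4000, 0.3400, 0.2600]
t=3: π = [0.4000, 0.3160, 0.2840]
t=4: π = [0.4000, 0.3304, 0.2696]
t=5: π = [0.4000, 0.3218, 0.2782]
t=6: π = [0.4000, 0.3269, 0.2731]
t=7: π = [0.4000, 0.3238, 0.2762]
t=8: π = [0.4000, 0.3257, 0.2743]
t=9: π = [0.4000, 0.3246, 0.2754]

π = [0.4000, 0.3246, 0.2754]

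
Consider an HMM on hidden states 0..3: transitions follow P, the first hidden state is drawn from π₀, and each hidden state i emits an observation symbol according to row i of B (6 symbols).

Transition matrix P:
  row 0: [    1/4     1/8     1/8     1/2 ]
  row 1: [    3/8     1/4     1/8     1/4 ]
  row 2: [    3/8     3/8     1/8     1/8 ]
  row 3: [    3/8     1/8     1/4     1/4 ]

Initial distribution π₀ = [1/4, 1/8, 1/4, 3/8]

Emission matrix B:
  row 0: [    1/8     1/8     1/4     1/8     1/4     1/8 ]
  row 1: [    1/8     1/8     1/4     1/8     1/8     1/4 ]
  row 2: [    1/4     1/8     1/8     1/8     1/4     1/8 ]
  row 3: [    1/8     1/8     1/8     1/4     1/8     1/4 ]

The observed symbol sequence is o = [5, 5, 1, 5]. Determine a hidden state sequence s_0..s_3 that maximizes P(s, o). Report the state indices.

path = [3, 3, 0, 3]

t=0: δ = [3.125e-02, 3.125e-02, 3.125e-02, 9.375e-02]  (obs o_0=5)
t=1: δ = [4.395e-03, 2.930e-03, 2.930e-03, 5.859e-03]  ψ = [3, 2, 3, 3]  (obs o_1=5)
t=2: δ = [2.747e-04, 1.373e-04, 1.831e-04, 2.747e-04]  ψ = [3, 2, 3, 0]  (obs o_2=1)
t=3: δ = [1.287e-05, 1.717e-05, 8.583e-06, 3.433e-05]  ψ = [3, 2, 3, 0]  (obs o_3=5)
backtrack: best end state = 3; path = [3, 3, 0, 3]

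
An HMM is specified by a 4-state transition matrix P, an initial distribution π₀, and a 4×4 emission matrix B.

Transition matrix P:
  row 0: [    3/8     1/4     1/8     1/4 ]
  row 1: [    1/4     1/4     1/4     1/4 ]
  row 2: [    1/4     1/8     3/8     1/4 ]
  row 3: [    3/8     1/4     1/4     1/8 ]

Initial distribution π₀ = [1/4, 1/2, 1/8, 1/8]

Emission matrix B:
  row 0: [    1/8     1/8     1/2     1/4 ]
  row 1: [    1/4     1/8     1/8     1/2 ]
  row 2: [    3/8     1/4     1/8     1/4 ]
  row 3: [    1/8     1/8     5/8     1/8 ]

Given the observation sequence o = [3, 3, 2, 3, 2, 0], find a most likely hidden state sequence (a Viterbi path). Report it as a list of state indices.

t=0: δ = [6.250e-02, 2.500e-01, 3.125e-02, 1.562e-02]  (obs o_0=3)
t=1: δ = [1.562e-02, 3.125e-02, 1.562e-02, 7.812e-03]  ψ = [1, 1, 1, 1]  (obs o_1=3)
t=2: δ = [3.906e-03, 9.766e-04, 9.766e-04, 4.883e-03]  ψ = [1, 1, 1, 1]  (obs o_2=2)
t=3: δ = [4.578e-04, 6.104e-04, 3.052e-04, 1.221e-04]  ψ = [3, 3, 3, 0]  (obs o_3=3)
t=4: δ = [8.583e-05, 1.907e-05, 1.907e-05, 9.537e-05]  ψ = [0, 1, 1, 1]  (obs o_4=2)
t=5: δ = [4.470e-06, 5.960e-06, 8.941e-06, 2.682e-06]  ψ = [3, 3, 3, 0]  (obs o_5=0)
backtrack: best end state = 2; path = [1, 1, 3, 1, 3, 2]

path = [1, 1, 3, 1, 3, 2]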